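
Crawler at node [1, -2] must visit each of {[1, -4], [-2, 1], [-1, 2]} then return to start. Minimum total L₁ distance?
18
(one optimal route: (1, -2) → (1, -4) → (-2, 1) → (-1, 2) → (1, -2))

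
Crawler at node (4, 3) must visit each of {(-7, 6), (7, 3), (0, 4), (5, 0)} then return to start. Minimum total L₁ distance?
40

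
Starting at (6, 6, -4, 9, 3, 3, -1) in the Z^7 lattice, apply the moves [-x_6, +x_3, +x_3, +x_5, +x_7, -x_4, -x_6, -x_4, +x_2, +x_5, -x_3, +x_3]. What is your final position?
(6, 7, -2, 7, 5, 1, 0)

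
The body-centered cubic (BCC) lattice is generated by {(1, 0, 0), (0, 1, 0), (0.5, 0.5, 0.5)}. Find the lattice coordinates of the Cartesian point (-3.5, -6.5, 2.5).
-6b₁ - 9b₂ + 5b₃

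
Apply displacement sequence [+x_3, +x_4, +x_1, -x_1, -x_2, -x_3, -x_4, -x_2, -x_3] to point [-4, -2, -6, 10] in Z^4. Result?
(-4, -4, -7, 10)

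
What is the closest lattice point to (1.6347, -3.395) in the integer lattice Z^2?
(2, -3)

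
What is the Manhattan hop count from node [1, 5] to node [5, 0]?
9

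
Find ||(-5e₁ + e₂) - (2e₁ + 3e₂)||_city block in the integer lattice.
9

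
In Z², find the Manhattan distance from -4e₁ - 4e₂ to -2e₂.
6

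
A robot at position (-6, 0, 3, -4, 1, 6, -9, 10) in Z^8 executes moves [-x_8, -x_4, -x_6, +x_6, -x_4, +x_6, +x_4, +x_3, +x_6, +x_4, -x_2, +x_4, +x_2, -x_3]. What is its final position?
(-6, 0, 3, -3, 1, 8, -9, 9)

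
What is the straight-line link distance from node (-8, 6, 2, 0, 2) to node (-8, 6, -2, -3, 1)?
5.09902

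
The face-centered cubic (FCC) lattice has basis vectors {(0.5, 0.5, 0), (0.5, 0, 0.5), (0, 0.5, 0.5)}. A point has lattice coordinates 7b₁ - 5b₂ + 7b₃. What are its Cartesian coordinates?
(1, 7, 1)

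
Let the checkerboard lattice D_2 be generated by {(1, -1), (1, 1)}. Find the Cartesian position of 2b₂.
(2, 2)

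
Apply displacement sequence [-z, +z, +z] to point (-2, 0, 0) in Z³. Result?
(-2, 0, 1)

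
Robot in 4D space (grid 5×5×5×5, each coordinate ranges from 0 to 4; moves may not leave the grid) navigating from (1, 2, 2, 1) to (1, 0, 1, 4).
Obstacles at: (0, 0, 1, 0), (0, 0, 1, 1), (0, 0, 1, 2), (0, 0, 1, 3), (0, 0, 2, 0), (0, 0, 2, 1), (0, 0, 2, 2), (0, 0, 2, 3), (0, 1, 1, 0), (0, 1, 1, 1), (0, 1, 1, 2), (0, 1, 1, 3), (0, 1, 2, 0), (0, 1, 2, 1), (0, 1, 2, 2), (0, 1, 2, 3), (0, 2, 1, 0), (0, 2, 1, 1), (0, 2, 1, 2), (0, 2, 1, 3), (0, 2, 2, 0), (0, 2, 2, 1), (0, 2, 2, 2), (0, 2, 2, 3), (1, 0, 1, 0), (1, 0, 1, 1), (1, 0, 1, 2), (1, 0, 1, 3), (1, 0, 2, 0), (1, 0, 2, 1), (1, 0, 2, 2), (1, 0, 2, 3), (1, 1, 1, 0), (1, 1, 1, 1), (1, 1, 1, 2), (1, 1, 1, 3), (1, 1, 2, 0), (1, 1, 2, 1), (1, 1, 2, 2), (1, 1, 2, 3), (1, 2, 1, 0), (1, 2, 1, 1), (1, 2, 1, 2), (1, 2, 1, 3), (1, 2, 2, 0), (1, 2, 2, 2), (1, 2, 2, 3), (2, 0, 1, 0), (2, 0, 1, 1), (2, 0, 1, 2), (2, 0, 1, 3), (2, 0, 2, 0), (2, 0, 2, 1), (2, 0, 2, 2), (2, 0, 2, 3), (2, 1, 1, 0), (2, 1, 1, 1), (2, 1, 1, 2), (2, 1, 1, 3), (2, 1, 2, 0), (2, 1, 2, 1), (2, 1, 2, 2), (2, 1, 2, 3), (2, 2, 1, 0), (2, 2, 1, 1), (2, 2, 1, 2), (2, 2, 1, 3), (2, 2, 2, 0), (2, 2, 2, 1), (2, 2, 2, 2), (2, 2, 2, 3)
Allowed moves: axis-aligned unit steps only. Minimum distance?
8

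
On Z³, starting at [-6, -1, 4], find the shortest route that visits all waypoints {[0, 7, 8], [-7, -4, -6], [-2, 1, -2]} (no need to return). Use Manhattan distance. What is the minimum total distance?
46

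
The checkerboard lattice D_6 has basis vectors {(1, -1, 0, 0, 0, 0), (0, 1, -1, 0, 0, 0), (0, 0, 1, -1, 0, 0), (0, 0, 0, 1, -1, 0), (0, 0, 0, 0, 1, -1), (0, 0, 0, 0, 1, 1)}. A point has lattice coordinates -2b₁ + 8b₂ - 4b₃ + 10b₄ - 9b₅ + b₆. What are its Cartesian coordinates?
(-2, 10, -12, 14, -18, 10)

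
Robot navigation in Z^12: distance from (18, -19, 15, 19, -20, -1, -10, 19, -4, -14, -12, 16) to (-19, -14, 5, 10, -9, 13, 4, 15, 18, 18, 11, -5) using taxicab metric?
202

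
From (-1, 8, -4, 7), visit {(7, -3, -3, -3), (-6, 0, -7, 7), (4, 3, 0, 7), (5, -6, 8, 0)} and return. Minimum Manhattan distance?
104
(one optimal route: (-1, 8, -4, 7) → (-6, 0, -7, 7) → (7, -3, -3, -3) → (5, -6, 8, 0) → (4, 3, 0, 7) → (-1, 8, -4, 7))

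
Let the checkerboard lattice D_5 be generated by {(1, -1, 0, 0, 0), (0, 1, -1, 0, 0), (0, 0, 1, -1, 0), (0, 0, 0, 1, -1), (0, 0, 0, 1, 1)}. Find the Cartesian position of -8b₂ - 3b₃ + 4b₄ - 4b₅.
(0, -8, 5, 3, -8)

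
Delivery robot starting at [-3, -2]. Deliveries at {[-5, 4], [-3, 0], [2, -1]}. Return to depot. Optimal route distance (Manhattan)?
26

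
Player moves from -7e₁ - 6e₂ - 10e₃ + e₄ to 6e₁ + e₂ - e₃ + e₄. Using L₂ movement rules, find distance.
17.2916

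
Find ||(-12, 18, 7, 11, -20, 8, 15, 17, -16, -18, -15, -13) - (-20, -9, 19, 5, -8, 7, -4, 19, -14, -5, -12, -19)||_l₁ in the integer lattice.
111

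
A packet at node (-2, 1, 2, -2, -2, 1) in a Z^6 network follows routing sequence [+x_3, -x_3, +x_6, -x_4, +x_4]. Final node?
(-2, 1, 2, -2, -2, 2)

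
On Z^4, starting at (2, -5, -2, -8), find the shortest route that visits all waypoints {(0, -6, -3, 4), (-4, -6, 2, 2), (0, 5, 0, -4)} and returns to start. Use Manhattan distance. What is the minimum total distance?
68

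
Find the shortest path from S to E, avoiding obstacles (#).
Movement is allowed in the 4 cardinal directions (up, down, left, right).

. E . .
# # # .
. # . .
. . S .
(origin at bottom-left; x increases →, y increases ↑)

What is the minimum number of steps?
6
(one shortest path: (2, 0) → (3, 0) → (3, 1) → (3, 2) → (3, 3) → (2, 3) → (1, 3))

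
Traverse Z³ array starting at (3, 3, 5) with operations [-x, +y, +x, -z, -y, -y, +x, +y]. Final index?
(4, 3, 4)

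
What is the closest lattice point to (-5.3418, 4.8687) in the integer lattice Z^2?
(-5, 5)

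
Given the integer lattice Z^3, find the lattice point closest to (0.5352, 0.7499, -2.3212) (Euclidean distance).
(1, 1, -2)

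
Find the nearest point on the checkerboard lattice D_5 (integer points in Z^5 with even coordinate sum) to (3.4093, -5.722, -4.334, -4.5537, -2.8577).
(3, -6, -4, -4, -3)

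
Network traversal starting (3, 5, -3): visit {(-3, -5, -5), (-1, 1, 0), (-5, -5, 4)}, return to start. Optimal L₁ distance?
54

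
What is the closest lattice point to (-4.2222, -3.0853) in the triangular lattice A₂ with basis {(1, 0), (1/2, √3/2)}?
(-4, -3.464)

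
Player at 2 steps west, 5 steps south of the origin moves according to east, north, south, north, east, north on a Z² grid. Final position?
(0, -3)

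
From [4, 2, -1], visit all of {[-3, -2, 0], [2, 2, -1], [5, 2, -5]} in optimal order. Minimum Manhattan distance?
22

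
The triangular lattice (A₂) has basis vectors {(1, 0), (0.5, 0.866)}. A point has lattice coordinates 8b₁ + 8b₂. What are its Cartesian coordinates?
(12, 6.928)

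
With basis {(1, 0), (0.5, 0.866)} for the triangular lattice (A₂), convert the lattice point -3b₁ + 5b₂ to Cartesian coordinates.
(-0.5, 4.33)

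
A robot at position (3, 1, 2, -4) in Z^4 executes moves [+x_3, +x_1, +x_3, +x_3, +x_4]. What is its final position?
(4, 1, 5, -3)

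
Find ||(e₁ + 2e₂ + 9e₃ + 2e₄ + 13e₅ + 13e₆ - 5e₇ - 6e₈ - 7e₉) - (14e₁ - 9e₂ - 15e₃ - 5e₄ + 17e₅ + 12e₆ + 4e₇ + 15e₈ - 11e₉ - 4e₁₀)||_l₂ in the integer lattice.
38.5487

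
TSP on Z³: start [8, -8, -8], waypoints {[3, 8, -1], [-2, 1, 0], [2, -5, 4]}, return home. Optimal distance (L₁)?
76
(one optimal route: (8, -8, -8) → (3, 8, -1) → (-2, 1, 0) → (2, -5, 4) → (8, -8, -8))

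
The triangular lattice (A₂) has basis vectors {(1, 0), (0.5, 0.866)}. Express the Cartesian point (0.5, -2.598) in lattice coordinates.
2b₁ - 3b₂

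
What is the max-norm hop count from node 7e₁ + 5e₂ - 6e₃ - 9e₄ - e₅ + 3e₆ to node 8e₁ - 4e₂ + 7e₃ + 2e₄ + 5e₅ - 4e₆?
13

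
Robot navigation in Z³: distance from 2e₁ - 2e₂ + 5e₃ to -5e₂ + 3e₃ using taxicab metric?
7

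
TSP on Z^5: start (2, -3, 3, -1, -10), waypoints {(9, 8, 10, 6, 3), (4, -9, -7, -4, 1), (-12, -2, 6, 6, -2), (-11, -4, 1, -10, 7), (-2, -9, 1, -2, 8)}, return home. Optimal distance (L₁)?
196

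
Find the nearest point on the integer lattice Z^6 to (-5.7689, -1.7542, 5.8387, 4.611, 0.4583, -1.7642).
(-6, -2, 6, 5, 0, -2)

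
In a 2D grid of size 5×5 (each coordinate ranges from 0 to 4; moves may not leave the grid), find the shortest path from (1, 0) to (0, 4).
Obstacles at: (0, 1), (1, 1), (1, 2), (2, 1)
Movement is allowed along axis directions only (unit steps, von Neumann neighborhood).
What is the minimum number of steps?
9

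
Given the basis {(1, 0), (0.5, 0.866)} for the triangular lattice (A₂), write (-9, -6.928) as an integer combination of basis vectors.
-5b₁ - 8b₂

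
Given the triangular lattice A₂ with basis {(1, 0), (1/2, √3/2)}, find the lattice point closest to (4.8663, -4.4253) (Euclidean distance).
(4.5, -4.33)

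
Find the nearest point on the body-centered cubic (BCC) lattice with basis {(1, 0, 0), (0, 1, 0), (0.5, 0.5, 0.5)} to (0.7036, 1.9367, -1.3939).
(0.5, 1.5, -1.5)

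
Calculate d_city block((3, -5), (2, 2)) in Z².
8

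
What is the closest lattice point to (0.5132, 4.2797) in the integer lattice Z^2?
(1, 4)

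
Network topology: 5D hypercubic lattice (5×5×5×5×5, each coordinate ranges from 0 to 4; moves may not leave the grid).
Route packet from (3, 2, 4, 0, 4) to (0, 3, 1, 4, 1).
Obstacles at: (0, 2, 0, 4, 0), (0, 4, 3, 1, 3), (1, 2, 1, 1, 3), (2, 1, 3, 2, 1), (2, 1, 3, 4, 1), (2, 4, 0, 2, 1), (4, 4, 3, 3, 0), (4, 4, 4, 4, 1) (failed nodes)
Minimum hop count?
14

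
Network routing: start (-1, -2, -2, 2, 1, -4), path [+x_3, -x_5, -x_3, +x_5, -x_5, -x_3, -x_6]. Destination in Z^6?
(-1, -2, -3, 2, 0, -5)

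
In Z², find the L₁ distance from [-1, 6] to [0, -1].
8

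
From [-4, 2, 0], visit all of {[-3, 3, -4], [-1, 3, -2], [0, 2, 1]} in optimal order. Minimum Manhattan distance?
14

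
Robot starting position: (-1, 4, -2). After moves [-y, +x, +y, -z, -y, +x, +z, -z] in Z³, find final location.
(1, 3, -3)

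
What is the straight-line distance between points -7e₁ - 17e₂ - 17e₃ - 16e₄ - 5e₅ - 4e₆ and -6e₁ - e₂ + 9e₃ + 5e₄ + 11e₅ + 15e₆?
44.6206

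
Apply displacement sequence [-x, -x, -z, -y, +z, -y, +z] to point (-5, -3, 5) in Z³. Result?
(-7, -5, 6)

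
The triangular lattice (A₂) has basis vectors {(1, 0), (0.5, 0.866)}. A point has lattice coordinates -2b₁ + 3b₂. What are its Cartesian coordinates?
(-0.5, 2.598)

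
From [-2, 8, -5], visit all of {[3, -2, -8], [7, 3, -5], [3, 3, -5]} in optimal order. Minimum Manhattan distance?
26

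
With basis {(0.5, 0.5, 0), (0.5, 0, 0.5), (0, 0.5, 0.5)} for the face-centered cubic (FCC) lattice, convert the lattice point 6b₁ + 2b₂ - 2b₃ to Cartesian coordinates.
(4, 2, 0)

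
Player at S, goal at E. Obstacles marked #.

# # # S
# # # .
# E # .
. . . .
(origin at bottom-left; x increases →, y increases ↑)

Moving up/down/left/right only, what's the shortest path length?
6
(one shortest path: (3, 3) → (3, 2) → (3, 1) → (3, 0) → (2, 0) → (1, 0) → (1, 1))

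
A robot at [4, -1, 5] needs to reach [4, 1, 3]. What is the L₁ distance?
4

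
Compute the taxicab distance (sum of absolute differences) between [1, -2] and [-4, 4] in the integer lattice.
11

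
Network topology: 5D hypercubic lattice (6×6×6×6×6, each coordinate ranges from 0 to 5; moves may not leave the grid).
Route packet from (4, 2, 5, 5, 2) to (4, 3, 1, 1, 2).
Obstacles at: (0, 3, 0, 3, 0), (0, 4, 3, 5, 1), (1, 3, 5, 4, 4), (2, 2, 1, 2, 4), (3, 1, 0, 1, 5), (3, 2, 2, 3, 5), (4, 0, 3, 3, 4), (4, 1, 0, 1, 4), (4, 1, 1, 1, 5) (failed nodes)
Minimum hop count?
9
(one shortest path: (4, 2, 5, 5, 2) → (4, 3, 5, 5, 2) → (4, 3, 4, 5, 2) → (4, 3, 3, 5, 2) → (4, 3, 2, 5, 2) → (4, 3, 1, 5, 2) → (4, 3, 1, 4, 2) → (4, 3, 1, 3, 2) → (4, 3, 1, 2, 2) → (4, 3, 1, 1, 2))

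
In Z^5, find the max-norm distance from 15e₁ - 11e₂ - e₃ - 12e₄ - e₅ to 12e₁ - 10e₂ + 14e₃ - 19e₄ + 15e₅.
16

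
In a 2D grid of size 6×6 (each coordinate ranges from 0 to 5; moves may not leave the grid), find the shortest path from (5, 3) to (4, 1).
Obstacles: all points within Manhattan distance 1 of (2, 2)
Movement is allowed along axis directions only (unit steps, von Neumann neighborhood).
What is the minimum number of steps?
3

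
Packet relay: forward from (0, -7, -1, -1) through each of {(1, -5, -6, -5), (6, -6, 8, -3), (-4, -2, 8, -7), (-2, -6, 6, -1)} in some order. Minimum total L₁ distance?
60
(one optimal route: (0, -7, -1, -1) → (1, -5, -6, -5) → (6, -6, 8, -3) → (-2, -6, 6, -1) → (-4, -2, 8, -7))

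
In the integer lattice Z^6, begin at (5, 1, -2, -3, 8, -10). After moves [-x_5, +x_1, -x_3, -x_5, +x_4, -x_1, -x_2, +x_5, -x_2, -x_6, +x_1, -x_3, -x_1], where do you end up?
(5, -1, -4, -2, 7, -11)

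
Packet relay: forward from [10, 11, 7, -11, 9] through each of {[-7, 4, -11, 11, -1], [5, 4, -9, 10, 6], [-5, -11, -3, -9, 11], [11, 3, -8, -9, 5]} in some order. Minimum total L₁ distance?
137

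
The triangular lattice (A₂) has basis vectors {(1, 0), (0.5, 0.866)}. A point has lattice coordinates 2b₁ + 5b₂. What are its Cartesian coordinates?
(4.5, 4.33)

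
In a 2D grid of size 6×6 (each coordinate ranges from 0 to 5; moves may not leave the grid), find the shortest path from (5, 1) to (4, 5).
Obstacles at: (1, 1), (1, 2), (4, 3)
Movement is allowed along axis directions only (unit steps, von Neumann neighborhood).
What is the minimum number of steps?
5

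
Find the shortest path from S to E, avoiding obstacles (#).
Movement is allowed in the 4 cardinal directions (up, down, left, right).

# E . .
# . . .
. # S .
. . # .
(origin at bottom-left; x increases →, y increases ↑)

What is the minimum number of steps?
3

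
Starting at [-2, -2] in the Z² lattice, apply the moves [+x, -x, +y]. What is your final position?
(-2, -1)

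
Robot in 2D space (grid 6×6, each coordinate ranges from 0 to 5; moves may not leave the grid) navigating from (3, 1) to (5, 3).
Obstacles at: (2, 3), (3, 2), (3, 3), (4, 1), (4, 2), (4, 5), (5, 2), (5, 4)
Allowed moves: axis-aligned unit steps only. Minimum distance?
10
(one shortest path: (3, 1) → (2, 1) → (1, 1) → (1, 2) → (1, 3) → (1, 4) → (2, 4) → (3, 4) → (4, 4) → (4, 3) → (5, 3))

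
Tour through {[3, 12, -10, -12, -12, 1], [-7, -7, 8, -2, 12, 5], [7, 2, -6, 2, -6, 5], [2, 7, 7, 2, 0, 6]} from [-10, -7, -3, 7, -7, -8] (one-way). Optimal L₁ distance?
168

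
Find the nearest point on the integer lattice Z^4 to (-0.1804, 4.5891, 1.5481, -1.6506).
(0, 5, 2, -2)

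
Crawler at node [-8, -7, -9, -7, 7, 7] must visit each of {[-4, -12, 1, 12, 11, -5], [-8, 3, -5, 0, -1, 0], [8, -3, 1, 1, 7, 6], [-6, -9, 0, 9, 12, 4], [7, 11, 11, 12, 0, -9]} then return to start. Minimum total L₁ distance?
250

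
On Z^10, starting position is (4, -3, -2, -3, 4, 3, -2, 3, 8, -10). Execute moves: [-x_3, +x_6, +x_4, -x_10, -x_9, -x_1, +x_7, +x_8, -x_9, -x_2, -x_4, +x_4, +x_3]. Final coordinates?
(3, -4, -2, -2, 4, 4, -1, 4, 6, -11)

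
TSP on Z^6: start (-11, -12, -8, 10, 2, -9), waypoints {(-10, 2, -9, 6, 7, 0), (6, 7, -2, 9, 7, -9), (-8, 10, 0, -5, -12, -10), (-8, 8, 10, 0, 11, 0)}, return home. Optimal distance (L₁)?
222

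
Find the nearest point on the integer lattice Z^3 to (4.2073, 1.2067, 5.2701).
(4, 1, 5)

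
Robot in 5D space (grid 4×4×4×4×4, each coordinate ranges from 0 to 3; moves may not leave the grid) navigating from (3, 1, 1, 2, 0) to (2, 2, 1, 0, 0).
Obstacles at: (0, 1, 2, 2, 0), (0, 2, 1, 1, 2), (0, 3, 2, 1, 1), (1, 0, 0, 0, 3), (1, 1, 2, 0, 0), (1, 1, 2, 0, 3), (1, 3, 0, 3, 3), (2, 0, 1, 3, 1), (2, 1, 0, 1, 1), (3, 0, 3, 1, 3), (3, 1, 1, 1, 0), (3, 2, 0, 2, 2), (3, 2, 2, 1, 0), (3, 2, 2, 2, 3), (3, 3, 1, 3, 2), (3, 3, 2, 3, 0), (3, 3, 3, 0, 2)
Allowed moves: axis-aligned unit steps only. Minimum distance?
4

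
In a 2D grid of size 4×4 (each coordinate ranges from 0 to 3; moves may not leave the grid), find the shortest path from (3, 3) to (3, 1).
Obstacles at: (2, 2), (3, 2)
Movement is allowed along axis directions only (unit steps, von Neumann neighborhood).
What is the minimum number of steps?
6
(one shortest path: (3, 3) → (2, 3) → (1, 3) → (1, 2) → (1, 1) → (2, 1) → (3, 1))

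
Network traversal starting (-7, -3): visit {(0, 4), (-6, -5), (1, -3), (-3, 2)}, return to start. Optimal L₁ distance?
34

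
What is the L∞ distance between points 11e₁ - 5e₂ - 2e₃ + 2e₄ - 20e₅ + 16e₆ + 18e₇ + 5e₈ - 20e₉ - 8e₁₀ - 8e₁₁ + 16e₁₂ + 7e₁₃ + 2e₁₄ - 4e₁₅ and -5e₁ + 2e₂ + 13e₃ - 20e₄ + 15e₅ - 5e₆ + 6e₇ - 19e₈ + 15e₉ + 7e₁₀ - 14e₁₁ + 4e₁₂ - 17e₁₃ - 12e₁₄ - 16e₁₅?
35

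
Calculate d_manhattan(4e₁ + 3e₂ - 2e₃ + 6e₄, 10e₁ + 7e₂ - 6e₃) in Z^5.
20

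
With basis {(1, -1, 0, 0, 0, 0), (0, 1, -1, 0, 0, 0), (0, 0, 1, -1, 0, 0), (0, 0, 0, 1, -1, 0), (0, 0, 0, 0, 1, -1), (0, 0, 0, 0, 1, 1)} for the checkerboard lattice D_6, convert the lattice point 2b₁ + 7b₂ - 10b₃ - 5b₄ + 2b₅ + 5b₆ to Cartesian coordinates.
(2, 5, -17, 5, 12, 3)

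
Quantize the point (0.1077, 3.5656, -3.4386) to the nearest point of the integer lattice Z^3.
(0, 4, -3)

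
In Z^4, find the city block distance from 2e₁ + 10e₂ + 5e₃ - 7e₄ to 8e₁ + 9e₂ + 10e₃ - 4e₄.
15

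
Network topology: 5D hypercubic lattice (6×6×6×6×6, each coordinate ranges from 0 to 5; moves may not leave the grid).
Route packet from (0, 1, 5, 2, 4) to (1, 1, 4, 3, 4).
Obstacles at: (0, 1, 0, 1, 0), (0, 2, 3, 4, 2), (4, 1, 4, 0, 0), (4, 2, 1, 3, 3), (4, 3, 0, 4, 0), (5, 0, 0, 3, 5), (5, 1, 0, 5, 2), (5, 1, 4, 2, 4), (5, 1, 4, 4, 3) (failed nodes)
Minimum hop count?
3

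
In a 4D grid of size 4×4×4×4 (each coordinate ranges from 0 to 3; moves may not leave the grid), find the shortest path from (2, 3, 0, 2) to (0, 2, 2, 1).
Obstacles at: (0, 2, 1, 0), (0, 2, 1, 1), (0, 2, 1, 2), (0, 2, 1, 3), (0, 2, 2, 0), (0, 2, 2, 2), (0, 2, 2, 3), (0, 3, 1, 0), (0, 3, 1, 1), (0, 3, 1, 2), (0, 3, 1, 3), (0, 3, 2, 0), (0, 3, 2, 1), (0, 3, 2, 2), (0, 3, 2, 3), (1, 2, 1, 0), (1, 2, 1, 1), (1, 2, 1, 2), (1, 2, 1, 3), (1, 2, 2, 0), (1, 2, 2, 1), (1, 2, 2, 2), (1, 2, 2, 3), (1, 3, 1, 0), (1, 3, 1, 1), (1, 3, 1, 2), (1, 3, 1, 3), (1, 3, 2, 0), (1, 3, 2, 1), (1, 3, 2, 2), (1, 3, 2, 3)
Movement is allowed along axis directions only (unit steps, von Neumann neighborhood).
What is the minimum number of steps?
8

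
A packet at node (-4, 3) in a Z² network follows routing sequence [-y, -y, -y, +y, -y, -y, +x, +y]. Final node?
(-3, 0)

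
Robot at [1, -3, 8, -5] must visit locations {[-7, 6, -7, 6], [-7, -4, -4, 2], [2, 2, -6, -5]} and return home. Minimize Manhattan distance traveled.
90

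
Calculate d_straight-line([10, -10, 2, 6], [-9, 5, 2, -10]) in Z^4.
29.0172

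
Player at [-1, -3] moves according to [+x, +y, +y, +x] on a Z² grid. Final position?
(1, -1)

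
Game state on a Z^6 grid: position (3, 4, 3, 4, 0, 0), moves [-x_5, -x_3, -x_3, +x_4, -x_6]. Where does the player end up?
(3, 4, 1, 5, -1, -1)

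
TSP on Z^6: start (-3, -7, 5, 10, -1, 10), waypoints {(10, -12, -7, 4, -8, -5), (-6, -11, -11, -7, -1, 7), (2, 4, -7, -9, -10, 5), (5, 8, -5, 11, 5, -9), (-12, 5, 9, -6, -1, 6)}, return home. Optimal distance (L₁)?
288
(one optimal route: (-3, -7, 5, 10, -1, 10) → (5, 8, -5, 11, 5, -9) → (10, -12, -7, 4, -8, -5) → (2, 4, -7, -9, -10, 5) → (-6, -11, -11, -7, -1, 7) → (-12, 5, 9, -6, -1, 6) → (-3, -7, 5, 10, -1, 10))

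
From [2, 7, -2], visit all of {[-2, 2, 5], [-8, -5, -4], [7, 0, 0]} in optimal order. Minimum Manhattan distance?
52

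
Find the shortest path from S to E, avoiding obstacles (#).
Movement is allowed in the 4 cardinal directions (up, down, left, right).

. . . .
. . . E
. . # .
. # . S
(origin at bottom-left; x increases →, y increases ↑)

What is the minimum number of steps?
2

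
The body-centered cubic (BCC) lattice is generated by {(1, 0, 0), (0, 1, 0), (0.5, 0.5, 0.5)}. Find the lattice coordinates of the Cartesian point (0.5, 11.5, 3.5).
-3b₁ + 8b₂ + 7b₃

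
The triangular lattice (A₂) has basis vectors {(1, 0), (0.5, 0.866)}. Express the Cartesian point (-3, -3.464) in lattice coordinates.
-b₁ - 4b₂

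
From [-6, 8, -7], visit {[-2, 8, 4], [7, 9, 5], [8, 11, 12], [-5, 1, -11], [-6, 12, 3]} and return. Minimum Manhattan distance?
96
(one optimal route: (-6, 8, -7) → (-5, 1, -11) → (-2, 8, 4) → (7, 9, 5) → (8, 11, 12) → (-6, 12, 3) → (-6, 8, -7))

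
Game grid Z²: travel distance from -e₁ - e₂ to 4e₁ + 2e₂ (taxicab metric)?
8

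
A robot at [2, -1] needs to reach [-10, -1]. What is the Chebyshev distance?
12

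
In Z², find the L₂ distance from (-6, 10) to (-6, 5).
5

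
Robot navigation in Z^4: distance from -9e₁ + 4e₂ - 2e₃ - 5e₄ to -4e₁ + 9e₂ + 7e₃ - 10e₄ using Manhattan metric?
24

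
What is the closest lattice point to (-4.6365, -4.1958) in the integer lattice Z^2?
(-5, -4)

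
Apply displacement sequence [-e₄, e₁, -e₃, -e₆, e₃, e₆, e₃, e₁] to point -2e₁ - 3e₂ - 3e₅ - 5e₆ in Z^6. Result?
(0, -3, 1, -1, -3, -5)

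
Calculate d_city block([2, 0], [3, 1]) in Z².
2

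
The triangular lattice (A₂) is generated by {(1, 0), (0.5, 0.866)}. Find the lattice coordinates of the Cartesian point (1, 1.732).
2b₂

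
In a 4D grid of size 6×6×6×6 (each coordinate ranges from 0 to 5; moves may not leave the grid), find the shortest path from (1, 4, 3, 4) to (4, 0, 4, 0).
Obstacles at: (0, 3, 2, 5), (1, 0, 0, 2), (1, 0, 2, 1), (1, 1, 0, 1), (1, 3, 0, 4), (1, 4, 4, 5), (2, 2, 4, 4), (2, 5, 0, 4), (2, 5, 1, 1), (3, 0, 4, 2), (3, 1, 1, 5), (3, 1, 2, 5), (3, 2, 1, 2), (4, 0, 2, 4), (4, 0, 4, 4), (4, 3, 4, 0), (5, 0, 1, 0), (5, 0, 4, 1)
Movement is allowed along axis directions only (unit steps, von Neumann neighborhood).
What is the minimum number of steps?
12
(one shortest path: (1, 4, 3, 4) → (2, 4, 3, 4) → (3, 4, 3, 4) → (4, 4, 3, 4) → (4, 3, 3, 4) → (4, 2, 3, 4) → (4, 1, 3, 4) → (4, 0, 3, 4) → (4, 0, 3, 3) → (4, 0, 4, 3) → (4, 0, 4, 2) → (4, 0, 4, 1) → (4, 0, 4, 0))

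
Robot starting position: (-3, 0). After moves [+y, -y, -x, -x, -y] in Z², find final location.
(-5, -1)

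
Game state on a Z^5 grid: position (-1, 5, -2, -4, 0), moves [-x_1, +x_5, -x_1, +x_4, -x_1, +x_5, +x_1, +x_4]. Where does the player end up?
(-3, 5, -2, -2, 2)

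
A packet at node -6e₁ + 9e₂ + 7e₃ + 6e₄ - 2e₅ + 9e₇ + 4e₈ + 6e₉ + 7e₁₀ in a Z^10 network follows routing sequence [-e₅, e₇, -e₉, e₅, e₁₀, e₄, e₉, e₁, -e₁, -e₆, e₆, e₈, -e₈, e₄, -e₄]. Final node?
(-6, 9, 7, 7, -2, 0, 10, 4, 6, 8)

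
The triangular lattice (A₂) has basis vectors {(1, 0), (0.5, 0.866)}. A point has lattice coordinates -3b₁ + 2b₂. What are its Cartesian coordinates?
(-2, 1.732)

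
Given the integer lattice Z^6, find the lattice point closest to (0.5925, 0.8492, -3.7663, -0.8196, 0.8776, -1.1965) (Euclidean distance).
(1, 1, -4, -1, 1, -1)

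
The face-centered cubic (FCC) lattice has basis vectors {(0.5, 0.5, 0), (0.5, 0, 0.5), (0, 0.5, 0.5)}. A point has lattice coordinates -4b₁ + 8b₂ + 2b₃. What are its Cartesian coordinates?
(2, -1, 5)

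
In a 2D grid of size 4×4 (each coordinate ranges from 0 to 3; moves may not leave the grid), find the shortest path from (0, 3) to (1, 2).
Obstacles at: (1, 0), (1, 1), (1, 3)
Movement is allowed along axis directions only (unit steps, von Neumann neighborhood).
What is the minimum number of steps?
2
(one shortest path: (0, 3) → (0, 2) → (1, 2))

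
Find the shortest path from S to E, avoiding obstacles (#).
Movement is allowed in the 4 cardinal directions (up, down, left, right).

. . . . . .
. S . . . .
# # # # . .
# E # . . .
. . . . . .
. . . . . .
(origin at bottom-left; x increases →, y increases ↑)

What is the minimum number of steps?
10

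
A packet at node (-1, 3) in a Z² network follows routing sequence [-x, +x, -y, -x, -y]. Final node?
(-2, 1)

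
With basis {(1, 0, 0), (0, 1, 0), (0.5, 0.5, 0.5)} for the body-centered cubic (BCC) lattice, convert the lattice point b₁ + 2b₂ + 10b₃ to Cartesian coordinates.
(6, 7, 5)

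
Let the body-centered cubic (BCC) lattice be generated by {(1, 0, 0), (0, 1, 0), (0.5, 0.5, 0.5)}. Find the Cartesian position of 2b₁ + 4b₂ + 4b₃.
(4, 6, 2)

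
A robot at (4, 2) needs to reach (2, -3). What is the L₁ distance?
7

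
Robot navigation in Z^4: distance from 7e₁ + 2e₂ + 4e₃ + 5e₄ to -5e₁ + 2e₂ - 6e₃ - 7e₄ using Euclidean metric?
19.6977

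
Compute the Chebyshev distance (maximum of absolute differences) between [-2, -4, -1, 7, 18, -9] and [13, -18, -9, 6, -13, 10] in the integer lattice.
31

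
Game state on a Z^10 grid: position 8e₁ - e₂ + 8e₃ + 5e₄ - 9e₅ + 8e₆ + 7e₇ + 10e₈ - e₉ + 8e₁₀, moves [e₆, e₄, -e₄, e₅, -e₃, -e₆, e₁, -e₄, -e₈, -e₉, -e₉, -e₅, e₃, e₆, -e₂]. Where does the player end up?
(9, -2, 8, 4, -9, 9, 7, 9, -3, 8)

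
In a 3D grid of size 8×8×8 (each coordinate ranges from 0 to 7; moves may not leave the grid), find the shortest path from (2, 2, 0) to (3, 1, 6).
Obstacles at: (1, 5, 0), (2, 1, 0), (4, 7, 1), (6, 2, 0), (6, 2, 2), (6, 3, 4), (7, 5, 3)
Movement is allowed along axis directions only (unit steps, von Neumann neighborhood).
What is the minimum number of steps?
8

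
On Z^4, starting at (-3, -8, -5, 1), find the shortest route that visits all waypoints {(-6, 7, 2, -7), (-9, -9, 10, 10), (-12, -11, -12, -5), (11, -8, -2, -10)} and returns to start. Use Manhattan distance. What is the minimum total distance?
178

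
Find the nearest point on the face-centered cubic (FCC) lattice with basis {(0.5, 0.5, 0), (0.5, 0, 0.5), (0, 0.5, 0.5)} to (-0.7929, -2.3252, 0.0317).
(-0.5, -2.5, 0)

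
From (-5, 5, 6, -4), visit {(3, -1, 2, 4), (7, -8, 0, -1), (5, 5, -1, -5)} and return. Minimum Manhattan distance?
82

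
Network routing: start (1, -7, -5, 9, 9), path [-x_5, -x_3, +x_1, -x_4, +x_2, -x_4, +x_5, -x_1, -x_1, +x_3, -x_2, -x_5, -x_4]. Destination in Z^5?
(0, -7, -5, 6, 8)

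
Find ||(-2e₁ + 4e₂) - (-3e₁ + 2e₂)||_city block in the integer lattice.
3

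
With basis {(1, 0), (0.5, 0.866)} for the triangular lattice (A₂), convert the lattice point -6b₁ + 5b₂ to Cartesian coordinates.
(-3.5, 4.33)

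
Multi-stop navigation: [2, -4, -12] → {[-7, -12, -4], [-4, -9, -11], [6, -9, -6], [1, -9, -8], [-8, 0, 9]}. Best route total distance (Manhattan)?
69
(one optimal route: (2, -4, -12) → (6, -9, -6) → (1, -9, -8) → (-4, -9, -11) → (-7, -12, -4) → (-8, 0, 9))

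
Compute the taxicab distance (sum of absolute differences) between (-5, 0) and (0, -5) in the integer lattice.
10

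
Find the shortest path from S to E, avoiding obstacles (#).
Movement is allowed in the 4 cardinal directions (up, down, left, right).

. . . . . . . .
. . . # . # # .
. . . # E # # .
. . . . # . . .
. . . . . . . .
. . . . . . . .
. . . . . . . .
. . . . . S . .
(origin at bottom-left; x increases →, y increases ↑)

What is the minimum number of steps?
14
(one shortest path: (5, 0) → (4, 0) → (3, 0) → (2, 0) → (2, 1) → (2, 2) → (2, 3) → (2, 4) → (2, 5) → (2, 6) → (2, 7) → (3, 7) → (4, 7) → (4, 6) → (4, 5))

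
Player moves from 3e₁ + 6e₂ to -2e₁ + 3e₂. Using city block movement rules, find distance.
8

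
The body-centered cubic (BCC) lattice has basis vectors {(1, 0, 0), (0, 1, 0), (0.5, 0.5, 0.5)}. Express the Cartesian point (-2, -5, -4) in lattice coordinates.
2b₁ - b₂ - 8b₃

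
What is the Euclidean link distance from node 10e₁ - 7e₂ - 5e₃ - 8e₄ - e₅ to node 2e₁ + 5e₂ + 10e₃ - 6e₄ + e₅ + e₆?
21.0238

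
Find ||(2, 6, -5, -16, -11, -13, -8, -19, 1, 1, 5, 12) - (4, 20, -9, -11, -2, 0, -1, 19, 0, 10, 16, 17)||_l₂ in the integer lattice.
47.0319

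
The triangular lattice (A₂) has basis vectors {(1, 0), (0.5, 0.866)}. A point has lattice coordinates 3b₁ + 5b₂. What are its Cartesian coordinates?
(5.5, 4.33)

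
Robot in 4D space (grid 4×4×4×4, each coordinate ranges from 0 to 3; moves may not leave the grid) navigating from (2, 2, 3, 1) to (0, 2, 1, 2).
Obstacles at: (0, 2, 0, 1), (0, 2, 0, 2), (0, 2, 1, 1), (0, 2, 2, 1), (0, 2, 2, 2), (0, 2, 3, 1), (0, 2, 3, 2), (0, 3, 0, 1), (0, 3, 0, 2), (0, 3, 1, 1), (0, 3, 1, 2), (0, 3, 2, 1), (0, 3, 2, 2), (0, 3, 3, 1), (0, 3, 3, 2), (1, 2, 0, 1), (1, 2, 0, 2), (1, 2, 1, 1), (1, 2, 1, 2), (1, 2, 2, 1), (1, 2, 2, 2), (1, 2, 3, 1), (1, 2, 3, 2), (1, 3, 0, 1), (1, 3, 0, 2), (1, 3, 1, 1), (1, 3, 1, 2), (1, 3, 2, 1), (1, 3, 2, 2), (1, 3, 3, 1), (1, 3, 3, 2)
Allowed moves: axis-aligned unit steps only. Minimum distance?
7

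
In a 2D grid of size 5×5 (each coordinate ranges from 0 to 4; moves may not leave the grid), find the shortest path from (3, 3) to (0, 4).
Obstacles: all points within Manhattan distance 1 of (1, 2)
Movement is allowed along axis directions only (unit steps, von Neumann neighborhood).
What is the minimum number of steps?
4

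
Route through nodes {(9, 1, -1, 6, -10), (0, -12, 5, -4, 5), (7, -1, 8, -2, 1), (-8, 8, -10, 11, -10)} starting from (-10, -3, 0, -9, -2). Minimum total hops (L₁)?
133
(one optimal route: (-10, -3, 0, -9, -2) → (0, -12, 5, -4, 5) → (7, -1, 8, -2, 1) → (9, 1, -1, 6, -10) → (-8, 8, -10, 11, -10))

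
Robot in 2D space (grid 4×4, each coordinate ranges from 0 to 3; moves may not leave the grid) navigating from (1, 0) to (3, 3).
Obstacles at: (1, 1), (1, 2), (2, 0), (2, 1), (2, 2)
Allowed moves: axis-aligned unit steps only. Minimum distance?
7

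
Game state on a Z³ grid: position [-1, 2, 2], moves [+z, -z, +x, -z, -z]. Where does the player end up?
(0, 2, 0)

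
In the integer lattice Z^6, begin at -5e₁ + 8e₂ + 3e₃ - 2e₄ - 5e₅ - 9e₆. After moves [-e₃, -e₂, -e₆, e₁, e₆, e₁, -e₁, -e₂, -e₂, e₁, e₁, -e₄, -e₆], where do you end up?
(-2, 5, 2, -3, -5, -10)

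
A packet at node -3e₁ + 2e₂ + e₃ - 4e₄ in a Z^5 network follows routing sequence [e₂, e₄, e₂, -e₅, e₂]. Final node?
(-3, 5, 1, -3, -1)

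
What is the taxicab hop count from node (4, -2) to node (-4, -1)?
9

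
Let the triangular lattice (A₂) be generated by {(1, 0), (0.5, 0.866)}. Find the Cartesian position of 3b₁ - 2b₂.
(2, -1.732)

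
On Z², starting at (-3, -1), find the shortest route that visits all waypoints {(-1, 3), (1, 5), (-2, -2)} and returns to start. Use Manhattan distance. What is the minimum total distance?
22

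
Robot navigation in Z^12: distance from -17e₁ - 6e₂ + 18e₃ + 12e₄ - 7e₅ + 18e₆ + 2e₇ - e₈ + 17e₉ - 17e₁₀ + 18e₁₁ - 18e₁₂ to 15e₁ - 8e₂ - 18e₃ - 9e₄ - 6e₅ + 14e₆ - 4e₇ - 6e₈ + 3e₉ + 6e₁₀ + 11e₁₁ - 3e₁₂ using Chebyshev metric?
36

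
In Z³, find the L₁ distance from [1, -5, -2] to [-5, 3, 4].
20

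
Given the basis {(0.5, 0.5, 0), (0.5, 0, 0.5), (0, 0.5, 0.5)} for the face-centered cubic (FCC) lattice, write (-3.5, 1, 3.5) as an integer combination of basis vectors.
-6b₁ - b₂ + 8b₃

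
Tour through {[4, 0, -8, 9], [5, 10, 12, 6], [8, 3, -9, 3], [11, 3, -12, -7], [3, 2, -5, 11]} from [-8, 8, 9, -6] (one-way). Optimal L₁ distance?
100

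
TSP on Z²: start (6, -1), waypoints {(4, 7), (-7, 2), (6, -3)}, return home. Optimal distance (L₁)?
46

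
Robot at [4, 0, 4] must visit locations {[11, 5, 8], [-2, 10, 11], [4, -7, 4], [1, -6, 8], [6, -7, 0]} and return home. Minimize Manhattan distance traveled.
86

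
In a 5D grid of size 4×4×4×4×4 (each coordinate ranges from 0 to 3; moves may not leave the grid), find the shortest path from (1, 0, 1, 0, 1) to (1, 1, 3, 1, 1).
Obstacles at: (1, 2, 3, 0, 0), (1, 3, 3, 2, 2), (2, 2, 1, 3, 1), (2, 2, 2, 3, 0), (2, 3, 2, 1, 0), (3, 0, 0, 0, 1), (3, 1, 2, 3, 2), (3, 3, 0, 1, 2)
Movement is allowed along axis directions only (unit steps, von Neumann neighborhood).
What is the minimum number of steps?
4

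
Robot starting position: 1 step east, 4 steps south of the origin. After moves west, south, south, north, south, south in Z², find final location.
(0, -7)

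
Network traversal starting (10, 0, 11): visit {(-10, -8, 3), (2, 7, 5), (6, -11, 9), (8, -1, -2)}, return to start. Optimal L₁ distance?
108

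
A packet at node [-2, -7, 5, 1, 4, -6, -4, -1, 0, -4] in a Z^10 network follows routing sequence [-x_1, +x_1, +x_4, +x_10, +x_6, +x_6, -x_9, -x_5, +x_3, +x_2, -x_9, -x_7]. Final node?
(-2, -6, 6, 2, 3, -4, -5, -1, -2, -3)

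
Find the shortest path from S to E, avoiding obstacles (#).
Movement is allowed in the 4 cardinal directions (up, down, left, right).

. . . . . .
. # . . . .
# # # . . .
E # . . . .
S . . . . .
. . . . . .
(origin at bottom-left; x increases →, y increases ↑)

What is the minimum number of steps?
1
(one shortest path: (0, 1) → (0, 2))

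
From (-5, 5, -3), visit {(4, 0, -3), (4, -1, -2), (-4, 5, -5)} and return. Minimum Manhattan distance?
36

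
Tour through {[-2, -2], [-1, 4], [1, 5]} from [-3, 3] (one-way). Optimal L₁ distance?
16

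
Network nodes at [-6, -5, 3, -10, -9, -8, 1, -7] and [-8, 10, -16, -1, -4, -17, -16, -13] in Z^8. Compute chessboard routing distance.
19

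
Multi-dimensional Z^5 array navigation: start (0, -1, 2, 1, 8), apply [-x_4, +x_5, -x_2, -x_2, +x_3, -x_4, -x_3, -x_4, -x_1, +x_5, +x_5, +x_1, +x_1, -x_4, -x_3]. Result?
(1, -3, 1, -3, 11)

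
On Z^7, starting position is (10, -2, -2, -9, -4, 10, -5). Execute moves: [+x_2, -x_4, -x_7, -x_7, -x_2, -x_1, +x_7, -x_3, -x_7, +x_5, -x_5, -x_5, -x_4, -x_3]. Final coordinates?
(9, -2, -4, -11, -5, 10, -7)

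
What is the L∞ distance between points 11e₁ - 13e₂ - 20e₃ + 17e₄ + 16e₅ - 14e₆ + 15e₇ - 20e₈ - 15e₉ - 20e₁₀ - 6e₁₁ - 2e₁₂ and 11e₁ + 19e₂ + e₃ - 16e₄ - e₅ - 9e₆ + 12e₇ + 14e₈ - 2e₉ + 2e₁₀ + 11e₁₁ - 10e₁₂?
34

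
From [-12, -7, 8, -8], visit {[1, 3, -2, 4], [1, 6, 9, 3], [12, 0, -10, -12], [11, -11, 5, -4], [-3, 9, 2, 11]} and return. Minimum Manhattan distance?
188
(one optimal route: (-12, -7, 8, -8) → (1, 6, 9, 3) → (-3, 9, 2, 11) → (1, 3, -2, 4) → (12, 0, -10, -12) → (11, -11, 5, -4) → (-12, -7, 8, -8))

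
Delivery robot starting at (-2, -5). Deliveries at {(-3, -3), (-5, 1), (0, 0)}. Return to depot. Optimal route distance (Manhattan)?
22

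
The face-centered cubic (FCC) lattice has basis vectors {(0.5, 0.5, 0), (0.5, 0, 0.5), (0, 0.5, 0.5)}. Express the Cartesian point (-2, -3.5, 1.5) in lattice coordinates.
-7b₁ + 3b₂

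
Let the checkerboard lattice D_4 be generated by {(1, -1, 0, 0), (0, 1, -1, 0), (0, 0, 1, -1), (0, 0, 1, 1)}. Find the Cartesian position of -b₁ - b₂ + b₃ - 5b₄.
(-1, 0, -3, -6)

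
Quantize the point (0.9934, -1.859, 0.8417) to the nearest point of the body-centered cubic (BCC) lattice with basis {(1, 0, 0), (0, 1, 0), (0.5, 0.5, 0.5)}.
(1, -2, 1)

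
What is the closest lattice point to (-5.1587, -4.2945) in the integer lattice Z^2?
(-5, -4)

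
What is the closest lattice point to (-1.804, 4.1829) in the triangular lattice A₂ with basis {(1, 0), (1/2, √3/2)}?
(-1.5, 4.33)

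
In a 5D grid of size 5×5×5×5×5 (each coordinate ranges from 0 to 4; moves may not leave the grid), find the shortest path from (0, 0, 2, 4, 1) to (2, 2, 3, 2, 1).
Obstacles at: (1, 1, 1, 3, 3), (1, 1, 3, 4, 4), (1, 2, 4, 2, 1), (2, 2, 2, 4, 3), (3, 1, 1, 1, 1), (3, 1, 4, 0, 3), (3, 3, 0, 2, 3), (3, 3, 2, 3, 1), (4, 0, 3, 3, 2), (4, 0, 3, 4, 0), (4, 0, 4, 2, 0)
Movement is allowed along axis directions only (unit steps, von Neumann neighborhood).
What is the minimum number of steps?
7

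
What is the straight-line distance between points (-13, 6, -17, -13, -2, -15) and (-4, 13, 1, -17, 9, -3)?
27.1109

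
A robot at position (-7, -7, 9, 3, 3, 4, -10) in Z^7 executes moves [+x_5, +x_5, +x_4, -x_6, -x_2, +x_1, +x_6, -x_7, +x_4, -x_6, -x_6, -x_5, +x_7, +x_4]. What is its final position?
(-6, -8, 9, 6, 4, 2, -10)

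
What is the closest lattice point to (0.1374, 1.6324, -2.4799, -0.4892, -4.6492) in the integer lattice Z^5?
(0, 2, -2, 0, -5)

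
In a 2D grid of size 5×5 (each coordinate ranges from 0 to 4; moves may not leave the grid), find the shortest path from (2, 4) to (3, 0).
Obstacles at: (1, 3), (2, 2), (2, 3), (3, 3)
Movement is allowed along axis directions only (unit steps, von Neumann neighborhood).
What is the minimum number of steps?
7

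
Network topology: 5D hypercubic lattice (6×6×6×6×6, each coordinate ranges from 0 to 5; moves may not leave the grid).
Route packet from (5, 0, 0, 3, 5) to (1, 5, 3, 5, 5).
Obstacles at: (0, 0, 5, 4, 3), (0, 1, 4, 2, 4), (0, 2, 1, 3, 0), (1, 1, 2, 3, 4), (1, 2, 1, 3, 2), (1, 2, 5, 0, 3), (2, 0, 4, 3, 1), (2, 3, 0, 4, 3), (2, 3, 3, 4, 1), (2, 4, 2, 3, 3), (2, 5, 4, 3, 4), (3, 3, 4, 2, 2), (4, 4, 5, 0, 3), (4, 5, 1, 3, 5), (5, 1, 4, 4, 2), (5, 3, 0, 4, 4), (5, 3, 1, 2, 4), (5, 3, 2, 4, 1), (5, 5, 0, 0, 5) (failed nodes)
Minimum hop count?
14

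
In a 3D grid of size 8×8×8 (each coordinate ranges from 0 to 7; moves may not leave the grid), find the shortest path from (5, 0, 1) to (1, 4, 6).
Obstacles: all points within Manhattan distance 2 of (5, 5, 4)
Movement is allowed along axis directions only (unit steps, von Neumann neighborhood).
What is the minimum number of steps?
13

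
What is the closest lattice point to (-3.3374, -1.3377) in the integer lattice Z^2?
(-3, -1)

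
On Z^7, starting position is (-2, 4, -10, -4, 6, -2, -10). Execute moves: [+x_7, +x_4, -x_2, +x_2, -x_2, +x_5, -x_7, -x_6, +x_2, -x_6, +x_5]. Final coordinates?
(-2, 4, -10, -3, 8, -4, -10)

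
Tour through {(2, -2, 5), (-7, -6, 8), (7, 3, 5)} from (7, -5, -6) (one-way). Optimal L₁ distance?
45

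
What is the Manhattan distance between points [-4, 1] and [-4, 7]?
6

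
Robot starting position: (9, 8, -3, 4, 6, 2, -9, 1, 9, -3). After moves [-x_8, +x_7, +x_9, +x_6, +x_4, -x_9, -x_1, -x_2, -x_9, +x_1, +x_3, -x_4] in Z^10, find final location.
(9, 7, -2, 4, 6, 3, -8, 0, 8, -3)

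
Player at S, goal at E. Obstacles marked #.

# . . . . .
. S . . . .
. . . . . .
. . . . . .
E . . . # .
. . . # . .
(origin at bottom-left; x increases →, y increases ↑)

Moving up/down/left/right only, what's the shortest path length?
4
(one shortest path: (1, 4) → (0, 4) → (0, 3) → (0, 2) → (0, 1))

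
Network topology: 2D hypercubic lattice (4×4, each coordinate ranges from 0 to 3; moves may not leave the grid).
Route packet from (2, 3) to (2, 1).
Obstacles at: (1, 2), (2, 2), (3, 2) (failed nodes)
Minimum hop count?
6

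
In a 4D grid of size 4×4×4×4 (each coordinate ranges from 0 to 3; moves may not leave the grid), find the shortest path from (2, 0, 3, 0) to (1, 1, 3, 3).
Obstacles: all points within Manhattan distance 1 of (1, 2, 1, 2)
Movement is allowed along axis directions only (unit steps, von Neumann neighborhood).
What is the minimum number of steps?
5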